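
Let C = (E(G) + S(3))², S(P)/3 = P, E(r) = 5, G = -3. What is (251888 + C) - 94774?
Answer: 157310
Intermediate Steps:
S(P) = 3*P
C = 196 (C = (5 + 3*3)² = (5 + 9)² = 14² = 196)
(251888 + C) - 94774 = (251888 + 196) - 94774 = 252084 - 94774 = 157310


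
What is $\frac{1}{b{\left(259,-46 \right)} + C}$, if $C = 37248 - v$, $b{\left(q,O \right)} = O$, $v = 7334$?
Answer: $\frac{1}{29868} \approx 3.3481 \cdot 10^{-5}$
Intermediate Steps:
$C = 29914$ ($C = 37248 - 7334 = 29914$)
$\frac{1}{b{\left(259,-46 \right)} + C} = \frac{1}{-46 + 29914} = \frac{1}{29868}$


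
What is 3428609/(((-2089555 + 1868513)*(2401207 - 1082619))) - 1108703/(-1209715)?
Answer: 323142119275504853/352587560673481640 ≈ 0.91649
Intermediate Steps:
3428609/(((-2089555 + 1868513)*(2401207 - 1082619))) - 1108703/(-1209715) = 3428609/((-221042*1318588)) - 1108703*(-1/1209715) = 3428609/(-291463328696) + 1108703/1209715 = 3428609*(-1/291463328696) + 1108703/1209715 = -3428609/291463328696 + 1108703/1209715 = 323142119275504853/352587560673481640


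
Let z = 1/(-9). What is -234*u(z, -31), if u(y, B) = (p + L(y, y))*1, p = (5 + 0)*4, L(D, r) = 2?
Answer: -5148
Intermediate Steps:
z = -⅑ (z = 1*(-⅑) = -⅑ ≈ -0.11111)
p = 20 (p = 5*4 = 20)
u(y, B) = 22 (u(y, B) = (20 + 2)*1 = 22*1 = 22)
-234*u(z, -31) = -234*22 = -5148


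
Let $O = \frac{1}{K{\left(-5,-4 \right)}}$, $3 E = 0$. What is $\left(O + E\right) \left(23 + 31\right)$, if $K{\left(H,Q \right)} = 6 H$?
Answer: $- \frac{9}{5} \approx -1.8$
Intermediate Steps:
$E = 0$ ($E = \frac{1}{3} \cdot 0 = 0$)
$O = - \frac{1}{30}$ ($O = \frac{1}{6 \left(-5\right)} = \frac{1}{-30} = - \frac{1}{30} \approx -0.033333$)
$\left(O + E\right) \left(23 + 31\right) = \left(- \frac{1}{30} + 0\right) \left(23 + 31\right) = \left(- \frac{1}{30}\right) 54 = - \frac{9}{5}$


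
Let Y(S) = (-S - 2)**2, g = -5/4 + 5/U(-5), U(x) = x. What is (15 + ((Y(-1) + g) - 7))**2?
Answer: 729/16 ≈ 45.563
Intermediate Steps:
g = -9/4 (g = -5/4 + 5/(-5) = -5*1/4 + 5*(-1/5) = -5/4 - 1 = -9/4 ≈ -2.2500)
Y(S) = (-2 - S)**2
(15 + ((Y(-1) + g) - 7))**2 = (15 + (((2 - 1)**2 - 9/4) - 7))**2 = (15 + ((1**2 - 9/4) - 7))**2 = (15 + ((1 - 9/4) - 7))**2 = (15 + (-5/4 - 7))**2 = (15 - 33/4)**2 = (27/4)**2 = 729/16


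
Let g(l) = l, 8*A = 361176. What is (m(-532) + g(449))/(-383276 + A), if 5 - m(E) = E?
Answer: -986/338129 ≈ -0.0029160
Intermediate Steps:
A = 45147 (A = (⅛)*361176 = 45147)
m(E) = 5 - E
(m(-532) + g(449))/(-383276 + A) = ((5 - 1*(-532)) + 449)/(-383276 + 45147) = ((5 + 532) + 449)/(-338129) = (537 + 449)*(-1/338129) = 986*(-1/338129) = -986/338129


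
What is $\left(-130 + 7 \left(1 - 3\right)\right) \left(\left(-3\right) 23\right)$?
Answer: $9936$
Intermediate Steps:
$\left(-130 + 7 \left(1 - 3\right)\right) \left(\left(-3\right) 23\right) = \left(-130 + 7 \left(-2\right)\right) \left(-69\right) = \left(-130 - 14\right) \left(-69\right) = \left(-144\right) \left(-69\right) = 9936$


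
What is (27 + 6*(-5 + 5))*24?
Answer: 648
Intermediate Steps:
(27 + 6*(-5 + 5))*24 = (27 + 6*0)*24 = (27 + 0)*24 = 27*24 = 648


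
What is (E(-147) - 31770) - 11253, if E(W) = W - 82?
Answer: -43252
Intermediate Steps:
E(W) = -82 + W
(E(-147) - 31770) - 11253 = ((-82 - 147) - 31770) - 11253 = (-229 - 31770) - 11253 = -31999 - 11253 = -43252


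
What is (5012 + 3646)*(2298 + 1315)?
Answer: 31281354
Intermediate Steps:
(5012 + 3646)*(2298 + 1315) = 8658*3613 = 31281354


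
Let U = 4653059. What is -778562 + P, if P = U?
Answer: 3874497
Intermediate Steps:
P = 4653059
-778562 + P = -778562 + 4653059 = 3874497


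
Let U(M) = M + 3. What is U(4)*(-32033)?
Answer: -224231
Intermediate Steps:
U(M) = 3 + M
U(4)*(-32033) = (3 + 4)*(-32033) = 7*(-32033) = -224231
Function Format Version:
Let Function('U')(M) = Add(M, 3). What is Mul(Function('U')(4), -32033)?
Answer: -224231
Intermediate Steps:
Function('U')(M) = Add(3, M)
Mul(Function('U')(4), -32033) = Mul(Add(3, 4), -32033) = Mul(7, -32033) = -224231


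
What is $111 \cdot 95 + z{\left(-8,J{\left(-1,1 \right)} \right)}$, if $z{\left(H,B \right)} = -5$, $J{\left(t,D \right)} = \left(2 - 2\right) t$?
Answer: $10540$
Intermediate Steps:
$J{\left(t,D \right)} = 0$ ($J{\left(t,D \right)} = 0 t = 0$)
$111 \cdot 95 + z{\left(-8,J{\left(-1,1 \right)} \right)} = 111 \cdot 95 - 5 = 10545 - 5 = 10540$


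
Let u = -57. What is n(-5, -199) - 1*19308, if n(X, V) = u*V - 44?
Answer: -8009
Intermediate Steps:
n(X, V) = -44 - 57*V (n(X, V) = -57*V - 44 = -44 - 57*V)
n(-5, -199) - 1*19308 = (-44 - 57*(-199)) - 1*19308 = (-44 + 11343) - 19308 = 11299 - 19308 = -8009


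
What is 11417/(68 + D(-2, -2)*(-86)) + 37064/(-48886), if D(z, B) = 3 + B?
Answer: -279399307/439974 ≈ -635.04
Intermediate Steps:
11417/(68 + D(-2, -2)*(-86)) + 37064/(-48886) = 11417/(68 + (3 - 2)*(-86)) + 37064/(-48886) = 11417/(68 + 1*(-86)) + 37064*(-1/48886) = 11417/(68 - 86) - 18532/24443 = 11417/(-18) - 18532/24443 = 11417*(-1/18) - 18532/24443 = -11417/18 - 18532/24443 = -279399307/439974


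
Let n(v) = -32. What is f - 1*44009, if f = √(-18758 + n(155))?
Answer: -44009 + I*√18790 ≈ -44009.0 + 137.08*I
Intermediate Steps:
f = I*√18790 (f = √(-18758 - 32) = √(-18790) = I*√18790 ≈ 137.08*I)
f - 1*44009 = I*√18790 - 1*44009 = I*√18790 - 44009 = -44009 + I*√18790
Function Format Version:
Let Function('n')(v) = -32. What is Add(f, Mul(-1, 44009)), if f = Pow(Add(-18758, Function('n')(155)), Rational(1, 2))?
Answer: Add(-44009, Mul(I, Pow(18790, Rational(1, 2)))) ≈ Add(-44009., Mul(137.08, I))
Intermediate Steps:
f = Mul(I, Pow(18790, Rational(1, 2))) (f = Pow(Add(-18758, -32), Rational(1, 2)) = Pow(-18790, Rational(1, 2)) = Mul(I, Pow(18790, Rational(1, 2))) ≈ Mul(137.08, I))
Add(f, Mul(-1, 44009)) = Add(Mul(I, Pow(18790, Rational(1, 2))), Mul(-1, 44009)) = Add(Mul(I, Pow(18790, Rational(1, 2))), -44009) = Add(-44009, Mul(I, Pow(18790, Rational(1, 2))))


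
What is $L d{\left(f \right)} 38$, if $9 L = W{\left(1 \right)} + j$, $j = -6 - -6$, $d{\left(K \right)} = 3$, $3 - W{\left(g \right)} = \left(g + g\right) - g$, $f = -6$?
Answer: $\frac{76}{3} \approx 25.333$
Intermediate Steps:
$W{\left(g \right)} = 3 - g$ ($W{\left(g \right)} = 3 - \left(\left(g + g\right) - g\right) = 3 - \left(2 g - g\right) = 3 - g$)
$j = 0$ ($j = -6 + 6 = 0$)
$L = \frac{2}{9}$ ($L = \frac{\left(3 - 1\right) + 0}{9} = \frac{2 + 0}{9} = \frac{1}{9} \cdot 2 = \frac{2}{9} \approx 0.22222$)
$L d{\left(f \right)} 38 = \frac{2}{9} \cdot 3 \cdot 38 = \frac{2}{3} \cdot 38 = \frac{76}{3}$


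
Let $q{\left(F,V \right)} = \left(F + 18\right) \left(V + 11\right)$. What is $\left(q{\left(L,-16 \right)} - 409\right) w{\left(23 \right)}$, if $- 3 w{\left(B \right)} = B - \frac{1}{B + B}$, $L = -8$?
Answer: $\frac{161721}{46} \approx 3515.7$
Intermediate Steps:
$q{\left(F,V \right)} = \left(11 + V\right) \left(18 + F\right)$ ($q{\left(F,V \right)} = \left(18 + F\right) \left(11 + V\right) = \left(11 + V\right) \left(18 + F\right)$)
$w{\left(B \right)} = - \frac{B}{3} + \frac{1}{6 B}$ ($w{\left(B \right)} = - \frac{B - \frac{1}{B + B}}{3} = - \frac{B - \frac{1}{2 B}}{3} = - \frac{B}{3} + \frac{1}{6 B}$)
$\left(q{\left(L,-16 \right)} - 409\right) w{\left(23 \right)} = \left(\left(198 + 11 \left(-8\right) + 18 \left(-16\right) - -128\right) - 409\right) \left(\left(- \frac{1}{3}\right) 23 + \frac{1}{6 \cdot 23}\right) = \left(\left(198 - 88 - 288 + 128\right) - 409\right) \left(- \frac{23}{3} + \frac{1}{6} \cdot \frac{1}{23}\right) = \left(-50 - 409\right) \left(- \frac{23}{3} + \frac{1}{138}\right) = \left(-459\right) \left(- \frac{1057}{138}\right) = \frac{161721}{46}$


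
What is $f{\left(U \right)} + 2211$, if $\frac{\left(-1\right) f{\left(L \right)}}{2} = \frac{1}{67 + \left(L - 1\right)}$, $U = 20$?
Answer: $\frac{95072}{43} \approx 2211.0$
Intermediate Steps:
$f{\left(L \right)} = - \frac{2}{66 + L}$ ($f{\left(L \right)} = - \frac{2}{67 + \left(L - 1\right)} = - \frac{2}{67 + \left(-1 + L\right)} = - \frac{2}{66 + L}$)
$f{\left(U \right)} + 2211 = - \frac{2}{66 + 20} + 2211 = - \frac{2}{86} + 2211 = \left(-2\right) \frac{1}{86} + 2211 = - \frac{1}{43} + 2211 = \frac{95072}{43}$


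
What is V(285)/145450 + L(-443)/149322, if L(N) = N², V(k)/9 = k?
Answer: 1446371399/1085944245 ≈ 1.3319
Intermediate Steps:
V(k) = 9*k
V(285)/145450 + L(-443)/149322 = (9*285)/145450 + (-443)²/149322 = 2565*(1/145450) + 196249*(1/149322) = 513/29090 + 196249/149322 = 1446371399/1085944245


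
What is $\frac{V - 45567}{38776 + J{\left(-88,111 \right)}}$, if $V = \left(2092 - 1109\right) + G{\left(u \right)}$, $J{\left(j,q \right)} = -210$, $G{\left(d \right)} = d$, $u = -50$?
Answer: $- \frac{22317}{19283} \approx -1.1573$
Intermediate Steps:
$V = 933$ ($V = \left(2092 - 1109\right) - 50 = 983 - 50 = 933$)
$\frac{V - 45567}{38776 + J{\left(-88,111 \right)}} = \frac{933 - 45567}{38776 - 210} = - \frac{44634}{38566} = \left(-44634\right) \frac{1}{38566} = - \frac{22317}{19283}$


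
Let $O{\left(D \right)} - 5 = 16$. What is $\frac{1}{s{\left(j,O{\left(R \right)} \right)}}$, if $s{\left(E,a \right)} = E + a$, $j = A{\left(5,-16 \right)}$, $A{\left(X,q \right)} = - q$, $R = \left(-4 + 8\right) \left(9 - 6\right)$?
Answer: $\frac{1}{37} \approx 0.027027$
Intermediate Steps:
$R = 12$ ($R = 4 \cdot 3 = 12$)
$O{\left(D \right)} = 21$ ($O{\left(D \right)} = 5 + 16 = 21$)
$j = 16$ ($j = \left(-1\right) \left(-16\right) = 16$)
$\frac{1}{s{\left(j,O{\left(R \right)} \right)}} = \frac{1}{16 + 21} = \frac{1}{37}$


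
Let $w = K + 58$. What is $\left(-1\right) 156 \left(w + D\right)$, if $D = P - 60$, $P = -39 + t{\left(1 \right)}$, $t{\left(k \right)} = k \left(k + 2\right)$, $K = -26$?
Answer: $9984$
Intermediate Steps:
$t{\left(k \right)} = k \left(2 + k\right)$
$P = -36$ ($P = -39 + 1 \left(2 + 1\right) = -39 + 1 \cdot 3 = -39 + 3 = -36$)
$w = 32$ ($w = -26 + 58 = 32$)
$D = -96$ ($D = -36 - 60 = -96$)
$\left(-1\right) 156 \left(w + D\right) = \left(-1\right) 156 \left(32 - 96\right) = \left(-156\right) \left(-64\right) = 9984$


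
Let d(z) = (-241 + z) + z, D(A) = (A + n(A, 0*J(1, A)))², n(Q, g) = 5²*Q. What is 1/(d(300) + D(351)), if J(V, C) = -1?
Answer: 1/83284235 ≈ 1.2007e-8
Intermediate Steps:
n(Q, g) = 25*Q
D(A) = 676*A² (D(A) = (A + 25*A)² = (26*A)² = 676*A²)
d(z) = -241 + 2*z
1/(d(300) + D(351)) = 1/((-241 + 2*300) + 676*351²) = 1/((-241 + 600) + 676*123201) = 1/(359 + 83283876) = 1/83284235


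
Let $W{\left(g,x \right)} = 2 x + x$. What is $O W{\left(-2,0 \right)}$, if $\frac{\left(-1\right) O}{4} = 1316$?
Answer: $0$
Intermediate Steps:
$W{\left(g,x \right)} = 3 x$
$O = -5264$ ($O = \left(-4\right) 1316 = -5264$)
$O W{\left(-2,0 \right)} = - 5264 \cdot 3 \cdot 0 = \left(-5264\right) 0 = 0$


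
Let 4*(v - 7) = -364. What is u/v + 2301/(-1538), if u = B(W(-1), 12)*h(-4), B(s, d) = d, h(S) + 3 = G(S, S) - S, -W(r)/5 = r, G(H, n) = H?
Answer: -11493/10766 ≈ -1.0675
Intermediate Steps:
v = -84 (v = 7 + (¼)*(-364) = 7 - 91 = -84)
W(r) = -5*r
h(S) = -3 (h(S) = -3 + (S - S) = -3 + 0 = -3)
u = -36 (u = 12*(-3) = -36)
u/v + 2301/(-1538) = -36/(-84) + 2301/(-1538) = -36*(-1/84) + 2301*(-1/1538) = 3/7 - 2301/1538 = -11493/10766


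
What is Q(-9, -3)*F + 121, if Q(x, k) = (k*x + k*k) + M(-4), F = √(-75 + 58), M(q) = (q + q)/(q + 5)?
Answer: 121 + 28*I*√17 ≈ 121.0 + 115.45*I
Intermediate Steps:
M(q) = 2*q/(5 + q) (M(q) = (2*q)/(5 + q) = 2*q/(5 + q))
F = I*√17 (F = √(-17) = I*√17 ≈ 4.1231*I)
Q(x, k) = -8 + k² + k*x (Q(x, k) = (k*x + k*k) + 2*(-4)/(5 - 4) = (k*x + k²) + 2*(-4)/1 = (k² + k*x) + 2*(-4)*1 = (k² + k*x) - 8 = -8 + k² + k*x)
Q(-9, -3)*F + 121 = (-8 + (-3)² - 3*(-9))*(I*√17) + 121 = (-8 + 9 + 27)*(I*√17) + 121 = 28*(I*√17) + 121 = 28*I*√17 + 121 = 121 + 28*I*√17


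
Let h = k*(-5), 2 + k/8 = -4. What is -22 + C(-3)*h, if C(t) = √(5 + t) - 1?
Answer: -262 + 240*√2 ≈ 77.411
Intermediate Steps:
k = -48 (k = -16 + 8*(-4) = -16 - 32 = -48)
C(t) = -1 + √(5 + t)
h = 240 (h = -48*(-5) = 240)
-22 + C(-3)*h = -22 + (-1 + √(5 - 3))*240 = -22 + (-1 + √2)*240 = -22 + (-240 + 240*√2) = -262 + 240*√2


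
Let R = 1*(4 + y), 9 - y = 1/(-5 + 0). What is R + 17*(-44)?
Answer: -3674/5 ≈ -734.80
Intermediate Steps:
y = 46/5 (y = 9 - 1/(-5 + 0) = 9 - 1/(-5) = 9 - 1*(-⅕) = 9 + ⅕ = 46/5 ≈ 9.2000)
R = 66/5 (R = 1*(4 + 46/5) = 1*(66/5) = 66/5 ≈ 13.200)
R + 17*(-44) = 66/5 + 17*(-44) = 66/5 - 748 = -3674/5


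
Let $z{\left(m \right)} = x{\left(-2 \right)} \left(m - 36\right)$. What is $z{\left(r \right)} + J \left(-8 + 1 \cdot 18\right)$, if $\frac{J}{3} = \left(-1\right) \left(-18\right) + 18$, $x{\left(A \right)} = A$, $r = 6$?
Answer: $1140$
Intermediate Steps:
$J = 108$ ($J = 3 \left(\left(-1\right) \left(-18\right) + 18\right) = 3 \left(18 + 18\right) = 3 \cdot 36 = 108$)
$z{\left(m \right)} = 72 - 2 m$ ($z{\left(m \right)} = - 2 \left(m - 36\right) = - 2 \left(-36 + m\right) = 72 - 2 m$)
$z{\left(r \right)} + J \left(-8 + 1 \cdot 18\right) = \left(72 - 12\right) + 108 \left(-8 + 1 \cdot 18\right) = \left(72 - 12\right) + 108 \left(-8 + 18\right) = 60 + 108 \cdot 10 = 60 + 1080 = 1140$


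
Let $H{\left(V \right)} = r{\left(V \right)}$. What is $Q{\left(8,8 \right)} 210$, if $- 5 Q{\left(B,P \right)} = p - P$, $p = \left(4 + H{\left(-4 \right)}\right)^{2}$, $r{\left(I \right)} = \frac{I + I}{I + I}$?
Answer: $-714$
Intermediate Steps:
$r{\left(I \right)} = 1$ ($r{\left(I \right)} = \frac{2 I}{2 I} = 2 I \frac{1}{2 I} = 1$)
$H{\left(V \right)} = 1$
$p = 25$ ($p = \left(4 + 1\right)^{2} = 5^{2} = 25$)
$Q{\left(B,P \right)} = -5 + \frac{P}{5}$ ($Q{\left(B,P \right)} = - \frac{25 - P}{5} = -5 + \frac{P}{5}$)
$Q{\left(8,8 \right)} 210 = \left(-5 + \frac{1}{5} \cdot 8\right) 210 = \left(-5 + \frac{8}{5}\right) 210 = \left(- \frac{17}{5}\right) 210 = -714$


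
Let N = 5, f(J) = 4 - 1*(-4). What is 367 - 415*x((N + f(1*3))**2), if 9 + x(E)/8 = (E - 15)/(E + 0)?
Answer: 4600463/169 ≈ 27222.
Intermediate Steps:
f(J) = 8 (f(J) = 4 + 4 = 8)
x(E) = -72 + 8*(-15 + E)/E (x(E) = -72 + 8*((E - 15)/(E + 0)) = -72 + 8*((-15 + E)/E) = -72 + 8*(-15 + E)/E)
367 - 415*x((N + f(1*3))**2) = 367 - 415*(-64 - 120/(5 + 8)**2) = 367 - 415*(-64 - 120/(13**2)) = 367 - 415*(-64 - 120/169) = 367 - 415*(-10936/169) = 367 + 4538440/169 = 4600463/169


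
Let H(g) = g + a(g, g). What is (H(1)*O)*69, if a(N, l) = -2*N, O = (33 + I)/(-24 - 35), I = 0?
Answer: 2277/59 ≈ 38.593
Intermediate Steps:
O = -33/59 (O = (33 + 0)/(-24 - 35) = 33/(-59) = 33*(-1/59) = -33/59 ≈ -0.55932)
H(g) = -g (H(g) = g - 2*g = -g)
(H(1)*O)*69 = (-1*1*(-33/59))*69 = -1*(-33/59)*69 = (33/59)*69 = 2277/59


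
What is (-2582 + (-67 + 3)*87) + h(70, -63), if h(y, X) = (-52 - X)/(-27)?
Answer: -220061/27 ≈ -8150.4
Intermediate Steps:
h(y, X) = 52/27 + X/27 (h(y, X) = (-52 - X)*(-1/27) = 52/27 + X/27)
(-2582 + (-67 + 3)*87) + h(70, -63) = (-2582 + (-67 + 3)*87) + (52/27 + (1/27)*(-63)) = (-2582 - 64*87) + (52/27 - 7/3) = (-2582 - 5568) - 11/27 = -8150 - 11/27 = -220061/27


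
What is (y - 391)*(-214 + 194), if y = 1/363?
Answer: 2838640/363 ≈ 7819.9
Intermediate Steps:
y = 1/363 ≈ 0.0027548
(y - 391)*(-214 + 194) = (1/363 - 391)*(-214 + 194) = -141932/363*(-20) = 2838640/363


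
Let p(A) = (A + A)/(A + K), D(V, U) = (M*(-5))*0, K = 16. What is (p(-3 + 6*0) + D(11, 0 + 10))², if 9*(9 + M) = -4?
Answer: 36/169 ≈ 0.21302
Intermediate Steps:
M = -85/9 (M = -9 + (⅑)*(-4) = -9 - 4/9 = -85/9 ≈ -9.4444)
D(V, U) = 0 (D(V, U) = -85/9*(-5)*0 = (425/9)*0 = 0)
p(A) = 2*A/(16 + A) (p(A) = (A + A)/(A + 16) = (2*A)/(16 + A) = 2*A/(16 + A))
(p(-3 + 6*0) + D(11, 0 + 10))² = (2*(-3 + 6*0)/(16 + (-3 + 6*0)) + 0)² = (2*(-3 + 0)/(16 + (-3 + 0)) + 0)² = (2*(-3)/(16 - 3) + 0)² = (2*(-3)/13 + 0)² = (2*(-3)*(1/13) + 0)² = (-6/13 + 0)² = (-6/13)² = 36/169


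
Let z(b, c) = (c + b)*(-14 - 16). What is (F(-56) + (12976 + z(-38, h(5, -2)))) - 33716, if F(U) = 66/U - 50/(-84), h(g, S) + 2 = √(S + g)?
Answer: -234487/12 - 30*√3 ≈ -19593.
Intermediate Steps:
h(g, S) = -2 + √(S + g)
z(b, c) = -30*b - 30*c (z(b, c) = (b + c)*(-30) = -30*b - 30*c)
F(U) = 25/42 + 66/U (F(U) = 66/U - 50*(-1/84) = 66/U + 25/42 = 25/42 + 66/U)
(F(-56) + (12976 + z(-38, h(5, -2)))) - 33716 = ((25/42 + 66/(-56)) + (12976 + (-30*(-38) - 30*(-2 + √(-2 + 5))))) - 33716 = ((25/42 + 66*(-1/56)) + (12976 + (1140 - 30*(-2 + √3)))) - 33716 = ((25/42 - 33/28) + (12976 + (1140 + (60 - 30*√3)))) - 33716 = (-7/12 + (12976 + (1200 - 30*√3))) - 33716 = (-7/12 + (14176 - 30*√3)) - 33716 = (170105/12 - 30*√3) - 33716 = -234487/12 - 30*√3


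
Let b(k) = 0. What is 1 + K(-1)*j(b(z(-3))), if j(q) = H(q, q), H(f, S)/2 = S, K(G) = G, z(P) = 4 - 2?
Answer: 1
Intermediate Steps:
z(P) = 2
H(f, S) = 2*S
j(q) = 2*q
1 + K(-1)*j(b(z(-3))) = 1 - 2*0 = 1 - 1*0 = 1 + 0 = 1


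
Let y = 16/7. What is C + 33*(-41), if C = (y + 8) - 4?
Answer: -9427/7 ≈ -1346.7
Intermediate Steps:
y = 16/7 (y = 16*(⅐) = 16/7 ≈ 2.2857)
C = 44/7 (C = (16/7 + 8) - 4 = 72/7 - 4 = 44/7 ≈ 6.2857)
C + 33*(-41) = 44/7 + 33*(-41) = 44/7 - 1353 = -9427/7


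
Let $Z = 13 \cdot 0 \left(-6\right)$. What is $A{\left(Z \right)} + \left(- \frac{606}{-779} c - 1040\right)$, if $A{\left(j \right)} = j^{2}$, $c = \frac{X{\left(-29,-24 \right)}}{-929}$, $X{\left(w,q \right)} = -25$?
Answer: $- \frac{752623490}{723691} \approx -1040.0$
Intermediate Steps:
$c = \frac{25}{929}$ ($c = - \frac{25}{-929} = \left(-25\right) \left(- \frac{1}{929}\right) = \frac{25}{929} \approx 0.026911$)
$Z = 0$ ($Z = 0 \left(-6\right) = 0$)
$A{\left(Z \right)} + \left(- \frac{606}{-779} c - 1040\right) = 0^{2} - \left(1040 - - \frac{606}{-779} \cdot \frac{25}{929}\right) = 0 - \left(1040 - \left(-606\right) \left(- \frac{1}{779}\right) \frac{25}{929}\right) = 0 + \left(\frac{606}{779} \cdot \frac{25}{929} - 1040\right) = 0 + \left(\frac{15150}{723691} - 1040\right) = 0 - \frac{752623490}{723691} = - \frac{752623490}{723691}$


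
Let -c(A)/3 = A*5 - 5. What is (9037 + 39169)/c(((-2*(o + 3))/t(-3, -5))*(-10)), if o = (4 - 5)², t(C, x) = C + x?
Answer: 48206/165 ≈ 292.16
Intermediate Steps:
o = 1 (o = (-1)² = 1)
c(A) = 15 - 15*A (c(A) = -3*(A*5 - 5) = -3*(5*A - 5) = -3*(-5 + 5*A) = 15 - 15*A)
(9037 + 39169)/c(((-2*(o + 3))/t(-3, -5))*(-10)) = (9037 + 39169)/(15 - 15*(-2*(1 + 3))/(-3 - 5)*(-10)) = 48206/(15 - 15*-2*4/(-8)*(-10)) = 48206/(15 - 15*(-8*(-⅛))*(-10)) = 48206/(15 - 15*(-10)) = 48206/(15 + 150) = 48206/165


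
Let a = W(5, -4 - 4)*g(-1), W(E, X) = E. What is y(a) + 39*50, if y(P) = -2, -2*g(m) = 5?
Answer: 1948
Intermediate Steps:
g(m) = -5/2 (g(m) = -1/2*5 = -5/2)
a = -25/2 (a = 5*(-5/2) = -25/2 ≈ -12.500)
y(a) + 39*50 = -2 + 39*50 = -2 + 1950 = 1948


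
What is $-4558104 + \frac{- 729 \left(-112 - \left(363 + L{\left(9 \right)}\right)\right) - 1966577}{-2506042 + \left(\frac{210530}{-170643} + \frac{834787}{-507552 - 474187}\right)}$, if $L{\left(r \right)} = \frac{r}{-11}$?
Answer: $- \frac{173966133536913462841509}{38166342457903195} \approx -4.5581 \cdot 10^{6}$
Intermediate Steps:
$L{\left(r \right)} = - \frac{r}{11}$ ($L{\left(r \right)} = r \left(- \frac{1}{11}\right) = - \frac{r}{11}$)
$-4558104 + \frac{- 729 \left(-112 - \left(363 + L{\left(9 \right)}\right)\right) - 1966577}{-2506042 + \left(\frac{210530}{-170643} + \frac{834787}{-507552 - 474187}\right)} = -4558104 + \frac{- 729 \left(-112 - \left(363 - \frac{9}{11}\right)\right) - 1966577}{-2506042 + \left(\frac{210530}{-170643} + \frac{834787}{-507552 - 474187}\right)} = -4558104 + \frac{- 729 \left(-112 - \frac{3984}{11}\right) - 1966577}{-2506042 + \left(210530 \left(- \frac{1}{170643}\right) + \frac{834787}{-507552 - 474187}\right)} = -4558104 + \frac{- 729 \left(-112 + \left(-363 + \frac{9}{11}\right)\right) - 1966577}{-2506042 - \left(\frac{210530}{170643} - \frac{834787}{-981739}\right)} = -4558104 + \frac{- 729 \left(-112 - \frac{3984}{11}\right) - 1966577}{-2506042 + \left(- \frac{210530}{170643} + 834787 \left(- \frac{1}{981739}\right)\right)} = -4558104 + \frac{\left(-729\right) \left(- \frac{5216}{11}\right) - 1966577}{-2506042 - \frac{31739642701}{15229717107}} = -4558104 + \frac{\frac{3802464}{11} - 1966577}{-2506042 - \frac{31739642701}{15229717107}} = -4558104 - \frac{17829883}{11 \left(- \frac{38166342457903195}{15229717107}\right)} = -4558104 - - \frac{24685824921900771}{38166342457903195} = -4558104 + \frac{24685824921900771}{38166342457903195} = - \frac{173966133536913462841509}{38166342457903195}$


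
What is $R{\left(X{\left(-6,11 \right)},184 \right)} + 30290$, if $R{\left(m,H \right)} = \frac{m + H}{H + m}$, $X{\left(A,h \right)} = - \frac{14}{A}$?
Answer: $30291$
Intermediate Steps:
$R{\left(m,H \right)} = 1$ ($R{\left(m,H \right)} = \frac{H + m}{H + m} = 1$)
$R{\left(X{\left(-6,11 \right)},184 \right)} + 30290 = 1 + 30290 = 30291$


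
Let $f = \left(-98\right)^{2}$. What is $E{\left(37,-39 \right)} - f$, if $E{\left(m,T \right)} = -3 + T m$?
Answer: $-11050$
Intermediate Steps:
$f = 9604$
$E{\left(37,-39 \right)} - f = \left(-3 - 1443\right) - 9604 = -1446 - 9604 = -11050$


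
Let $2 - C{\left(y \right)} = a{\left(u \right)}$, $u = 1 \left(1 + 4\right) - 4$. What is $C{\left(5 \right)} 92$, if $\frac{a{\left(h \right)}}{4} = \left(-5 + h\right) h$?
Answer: $1656$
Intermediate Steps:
$u = 1$ ($u = 1 \cdot 5 - 4 = 5 - 4 = 1$)
$a{\left(h \right)} = 4 h \left(-5 + h\right)$ ($a{\left(h \right)} = 4 \left(-5 + h\right) h = 4 h \left(-5 + h\right)$)
$C{\left(y \right)} = 18$ ($C{\left(y \right)} = 2 - 4 \cdot 1 \left(-5 + 1\right) = 2 - 4 \cdot 1 \left(-4\right) = 2 - -16 = 2 + 16 = 18$)
$C{\left(5 \right)} 92 = 18 \cdot 92 = 1656$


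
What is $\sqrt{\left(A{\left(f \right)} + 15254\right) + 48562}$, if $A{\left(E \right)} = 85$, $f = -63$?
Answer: $\sqrt{63901} \approx 252.79$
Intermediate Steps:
$\sqrt{\left(A{\left(f \right)} + 15254\right) + 48562} = \sqrt{\left(85 + 15254\right) + 48562} = \sqrt{15339 + 48562} = \sqrt{63901}$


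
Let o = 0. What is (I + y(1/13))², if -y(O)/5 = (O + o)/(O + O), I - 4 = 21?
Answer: 2025/4 ≈ 506.25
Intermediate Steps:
I = 25 (I = 4 + 21 = 25)
y(O) = -5/2 (y(O) = -5*(O + 0)/(O + O) = -5*O/(2*O) = -5*O*1/(2*O) = -5*½ = -5/2)
(I + y(1/13))² = (25 - 5/2)² = (45/2)² = 2025/4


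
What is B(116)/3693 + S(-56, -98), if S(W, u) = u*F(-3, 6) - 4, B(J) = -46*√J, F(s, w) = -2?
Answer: 192 - 92*√29/3693 ≈ 191.87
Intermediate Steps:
S(W, u) = -4 - 2*u (S(W, u) = u*(-2) - 4 = -2*u - 4 = -4 - 2*u)
B(116)/3693 + S(-56, -98) = -92*√29/3693 + (-4 - 2*(-98)) = -92*√29*(1/3693) + (-4 + 196) = -92*√29*(1/3693) + 192 = -92*√29/3693 + 192 = 192 - 92*√29/3693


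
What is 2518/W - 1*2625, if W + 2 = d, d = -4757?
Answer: -12494893/4759 ≈ -2625.5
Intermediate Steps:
W = -4759 (W = -2 - 4757 = -4759)
2518/W - 1*2625 = 2518/(-4759) - 1*2625 = 2518*(-1/4759) - 2625 = -2518/4759 - 2625 = -12494893/4759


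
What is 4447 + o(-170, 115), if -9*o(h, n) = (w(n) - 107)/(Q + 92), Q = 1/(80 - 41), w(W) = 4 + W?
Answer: 15960231/3589 ≈ 4447.0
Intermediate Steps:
Q = 1/39 ≈ 0.025641
o(h, n) = 1339/10767 - 13*n/10767 (o(h, n) = -((4 + n) - 107)/(9*(1/39 + 92)) = -(-103 + n)/(9*3589/39) = -(-103 + n)*39/(9*3589) = -(-4017/3589 + 39*n/3589)/9 = 1339/10767 - 13*n/10767)
4447 + o(-170, 115) = 4447 + (1339/10767 - 13/10767*115) = 4447 + (1339/10767 - 1495/10767) = 4447 - 52/3589 = 15960231/3589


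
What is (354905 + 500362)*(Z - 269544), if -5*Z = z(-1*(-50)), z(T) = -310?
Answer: -230479061694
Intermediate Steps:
Z = 62 (Z = -1/5*(-310) = 62)
(354905 + 500362)*(Z - 269544) = (354905 + 500362)*(62 - 269544) = 855267*(-269482) = -230479061694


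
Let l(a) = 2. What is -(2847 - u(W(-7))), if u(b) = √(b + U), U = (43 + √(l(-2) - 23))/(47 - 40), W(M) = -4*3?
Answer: -2847 + √(-287 + 7*I*√21)/7 ≈ -2846.9 + 2.4239*I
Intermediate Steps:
W(M) = -12
U = 43/7 + I*√21/7 (U = (43 + √(2 - 23))/(47 - 40) = (43 + √(-21))/7 = (43 + I*√21)*(⅐) = 43/7 + I*√21/7 ≈ 6.1429 + 0.65465*I)
u(b) = √(43/7 + b + I*√21/7) (u(b) = √(b + (43/7 + I*√21/7)) = √(43/7 + b + I*√21/7))
-(2847 - u(W(-7))) = -(2847 - √(301 + 49*(-12) + 7*I*√21)/7) = -(2847 - √(301 - 588 + 7*I*√21)/7) = -(2847 - √(-287 + 7*I*√21)/7) = -2847 + √(-287 + 7*I*√21)/7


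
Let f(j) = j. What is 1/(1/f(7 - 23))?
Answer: -16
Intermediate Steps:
1/(1/f(7 - 23)) = 1/(1/(7 - 23)) = 1/(1/(-16)) = 1/(-1/16) = -16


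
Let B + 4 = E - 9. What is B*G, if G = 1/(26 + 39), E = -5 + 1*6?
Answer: -12/65 ≈ -0.18462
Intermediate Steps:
E = 1 (E = -5 + 6 = 1)
B = -12 (B = -4 + (1 - 9) = -4 - 8 = -12)
G = 1/65 ≈ 0.015385
B*G = -12*1/65 = -12/65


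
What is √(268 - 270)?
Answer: I*√2 ≈ 1.4142*I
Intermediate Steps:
√(268 - 270) = √(-2) = I*√2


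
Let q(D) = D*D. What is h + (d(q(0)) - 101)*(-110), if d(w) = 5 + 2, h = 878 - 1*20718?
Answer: -9500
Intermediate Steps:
q(D) = D**2
h = -19840 (h = 878 - 20718 = -19840)
d(w) = 7
h + (d(q(0)) - 101)*(-110) = -19840 + (7 - 101)*(-110) = -19840 - 94*(-110) = -19840 + 10340 = -9500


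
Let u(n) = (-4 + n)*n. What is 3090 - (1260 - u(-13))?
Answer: 2051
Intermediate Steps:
u(n) = n*(-4 + n)
3090 - (1260 - u(-13)) = 3090 - (1260 - (-13)*(-4 - 13)) = 3090 - (1260 - (-13)*(-17)) = 3090 - (1260 - 1*221) = 3090 - (1260 - 221) = 3090 - 1*1039 = 3090 - 1039 = 2051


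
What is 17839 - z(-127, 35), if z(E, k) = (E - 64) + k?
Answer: 17995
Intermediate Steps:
z(E, k) = -64 + E + k (z(E, k) = (-64 + E) + k = -64 + E + k)
17839 - z(-127, 35) = 17839 - (-64 - 127 + 35) = 17839 - 1*(-156) = 17839 + 156 = 17995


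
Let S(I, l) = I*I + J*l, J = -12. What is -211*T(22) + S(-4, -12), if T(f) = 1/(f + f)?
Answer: 6829/44 ≈ 155.20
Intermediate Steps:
T(f) = 1/(2*f)
S(I, l) = I² - 12*l (S(I, l) = I*I - 12*l = I² - 12*l)
-211*T(22) + S(-4, -12) = -211/(2*22) + ((-4)² - 12*(-12)) = -211/(2*22) + (16 + 144) = -211*1/44 + 160 = -211/44 + 160 = 6829/44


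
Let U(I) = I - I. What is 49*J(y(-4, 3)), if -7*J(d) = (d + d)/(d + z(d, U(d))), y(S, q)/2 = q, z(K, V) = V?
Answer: -14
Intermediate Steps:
U(I) = 0
y(S, q) = 2*q
J(d) = -2/7 (J(d) = -(d + d)/(7*(d + 0)) = -2*d/(7*d) = -⅐*2 = -2/7)
49*J(y(-4, 3)) = 49*(-2/7) = -14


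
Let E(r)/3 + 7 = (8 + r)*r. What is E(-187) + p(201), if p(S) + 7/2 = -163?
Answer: 200463/2 ≈ 1.0023e+5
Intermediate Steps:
E(r) = -21 + 3*r*(8 + r) (E(r) = -21 + 3*((8 + r)*r) = -21 + 3*(r*(8 + r)) = -21 + 3*r*(8 + r))
p(S) = -333/2 (p(S) = -7/2 - 163 = -333/2)
E(-187) + p(201) = (-21 + 3*(-187)² + 24*(-187)) - 333/2 = (-21 + 3*34969 - 4488) - 333/2 = (-21 + 104907 - 4488) - 333/2 = 100398 - 333/2 = 200463/2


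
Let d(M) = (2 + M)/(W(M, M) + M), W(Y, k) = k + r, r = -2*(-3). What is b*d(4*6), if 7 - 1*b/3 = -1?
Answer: 104/9 ≈ 11.556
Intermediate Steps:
r = 6
W(Y, k) = 6 + k (W(Y, k) = k + 6 = 6 + k)
b = 24 (b = 21 - 3*(-1) = 21 + 3 = 24)
d(M) = (2 + M)/(6 + 2*M) (d(M) = (2 + M)/((6 + M) + M) = (2 + M)/(6 + 2*M))
b*d(4*6) = 24*((2 + 4*6)/(2*(3 + 4*6))) = 24*((2 + 24)/(2*(3 + 24))) = 24*((½)*26/27) = 24*((½)*(1/27)*26) = 24*(13/27) = 104/9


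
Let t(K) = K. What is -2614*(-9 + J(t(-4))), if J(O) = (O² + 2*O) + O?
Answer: 13070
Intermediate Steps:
J(O) = O² + 3*O
-2614*(-9 + J(t(-4))) = -2614*(-9 - 4*(3 - 4)) = -2614*(-9 - 4*(-1)) = -2614*(-9 + 4) = -2614*(-5) = 13070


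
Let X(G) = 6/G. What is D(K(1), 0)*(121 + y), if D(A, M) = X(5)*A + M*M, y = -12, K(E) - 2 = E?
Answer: 1962/5 ≈ 392.40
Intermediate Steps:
K(E) = 2 + E
D(A, M) = M² + 6*A/5 (D(A, M) = (6/5)*A + M*M = (6*(⅕))*A + M² = 6*A/5 + M² = M² + 6*A/5)
D(K(1), 0)*(121 + y) = (0² + 6*(2 + 1)/5)*(121 - 12) = (0 + (6/5)*3)*109 = (0 + 18/5)*109 = (18/5)*109 = 1962/5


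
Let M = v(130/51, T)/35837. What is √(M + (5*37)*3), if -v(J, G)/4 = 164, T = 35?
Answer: √712757756723/35837 ≈ 23.558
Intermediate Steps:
v(J, G) = -656 (v(J, G) = -4*164 = -656)
M = -656/35837 ≈ -0.018305
√(M + (5*37)*3) = √(-656/35837 + (5*37)*3) = √(-656/35837 + 185*3) = √(-656/35837 + 555) = √(19888879/35837) = √712757756723/35837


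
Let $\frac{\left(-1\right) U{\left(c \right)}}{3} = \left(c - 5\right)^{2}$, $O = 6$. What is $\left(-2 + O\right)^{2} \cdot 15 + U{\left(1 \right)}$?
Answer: $192$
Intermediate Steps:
$U{\left(c \right)} = - 3 \left(-5 + c\right)^{2}$ ($U{\left(c \right)} = - 3 \left(c - 5\right)^{2} = - 3 \left(-5 + c\right)^{2}$)
$\left(-2 + O\right)^{2} \cdot 15 + U{\left(1 \right)} = \left(-2 + 6\right)^{2} \cdot 15 - 3 \left(-5 + 1\right)^{2} = 4^{2} \cdot 15 - 3 \left(-4\right)^{2} = 16 \cdot 15 - 48 = 240 - 48 = 192$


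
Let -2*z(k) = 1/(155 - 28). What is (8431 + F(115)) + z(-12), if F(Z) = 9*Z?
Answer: 2404363/254 ≈ 9466.0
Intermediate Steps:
z(k) = -1/254 (z(k) = -1/(2*(155 - 28)) = -1/2/127 = -1/2*1/127 = -1/254)
(8431 + F(115)) + z(-12) = (8431 + 9*115) - 1/254 = (8431 + 1035) - 1/254 = 9466 - 1/254 = 2404363/254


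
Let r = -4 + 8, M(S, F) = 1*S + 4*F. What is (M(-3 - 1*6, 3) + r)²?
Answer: 49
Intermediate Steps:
M(S, F) = S + 4*F
r = 4
(M(-3 - 1*6, 3) + r)² = (((-3 - 1*6) + 4*3) + 4)² = (((-3 - 6) + 12) + 4)² = ((-9 + 12) + 4)² = (3 + 4)² = 7² = 49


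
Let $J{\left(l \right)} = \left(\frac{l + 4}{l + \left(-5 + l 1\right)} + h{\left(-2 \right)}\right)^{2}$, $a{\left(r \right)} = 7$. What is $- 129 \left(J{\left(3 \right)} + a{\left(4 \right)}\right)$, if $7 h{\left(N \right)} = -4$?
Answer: $- \frac{305472}{49} \approx -6234.1$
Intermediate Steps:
$h{\left(N \right)} = - \frac{4}{7}$ ($h{\left(N \right)} = \frac{1}{7} \left(-4\right) = - \frac{4}{7}$)
$J{\left(l \right)} = \left(- \frac{4}{7} + \frac{4 + l}{-5 + 2 l}\right)^{2}$ ($J{\left(l \right)} = \left(\frac{l + 4}{l + \left(-5 + l 1\right)} - \frac{4}{7}\right)^{2} = \left(\frac{4 + l}{l + \left(-5 + l\right)} - \frac{4}{7}\right)^{2} = \left(\frac{4 + l}{-5 + 2 l} - \frac{4}{7}\right)^{2} = \left(- \frac{4}{7} + \frac{4 + l}{-5 + 2 l}\right)^{2}$)
$- 129 \left(J{\left(3 \right)} + a{\left(4 \right)}\right) = - 129 \left(\frac{\left(48 - 3\right)^{2}}{49 \left(-5 + 2 \cdot 3\right)^{2}} + 7\right) = - 129 \left(\frac{\left(48 - 3\right)^{2}}{49 \left(-5 + 6\right)^{2}} + 7\right) = - 129 \left(\frac{45^{2}}{49 \cdot 1} + 7\right) = - 129 \left(\frac{1}{49} \cdot 1 \cdot 2025 + 7\right) = - 129 \left(\frac{2025}{49} + 7\right) = \left(-129\right) \frac{2368}{49} = - \frac{305472}{49}$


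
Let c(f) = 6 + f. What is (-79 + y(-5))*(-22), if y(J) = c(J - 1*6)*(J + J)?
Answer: 638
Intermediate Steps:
y(J) = 2*J² (y(J) = (6 + (J - 1*6))*(J + J) = (6 + (J - 6))*(2*J) = (6 + (-6 + J))*(2*J) = J*(2*J) = 2*J²)
(-79 + y(-5))*(-22) = (-79 + 2*(-5)²)*(-22) = (-79 + 2*25)*(-22) = (-79 + 50)*(-22) = -29*(-22) = 638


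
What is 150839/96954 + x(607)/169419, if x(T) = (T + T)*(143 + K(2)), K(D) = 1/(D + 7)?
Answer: 9784495123/3790580706 ≈ 2.5813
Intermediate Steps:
K(D) = 1/(7 + D)
x(T) = 2576*T/9 (x(T) = (T + T)*(143 + 1/(7 + 2)) = (2*T)*(143 + 1/9) = (2*T)*(1288/9) = 2576*T/9)
150839/96954 + x(607)/169419 = 150839/96954 + ((2576/9)*607)/169419 = 150839*(1/96954) + (1563632/9)*(1/169419) = 11603/7458 + 1563632/1524771 = 9784495123/3790580706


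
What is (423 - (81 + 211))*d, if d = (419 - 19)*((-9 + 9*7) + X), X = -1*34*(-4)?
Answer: 9956000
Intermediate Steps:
X = 136 (X = -34*(-4) = 136)
d = 76000 (d = (419 - 19)*((-9 + 9*7) + 136) = 400*((-9 + 63) + 136) = 400*(54 + 136) = 400*190 = 76000)
(423 - (81 + 211))*d = (423 - (81 + 211))*76000 = (423 - 1*292)*76000 = (423 - 292)*76000 = 131*76000 = 9956000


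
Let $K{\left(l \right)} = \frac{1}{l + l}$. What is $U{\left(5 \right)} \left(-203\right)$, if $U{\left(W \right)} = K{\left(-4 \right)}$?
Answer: $\frac{203}{8} \approx 25.375$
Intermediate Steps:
$K{\left(l \right)} = \frac{1}{2 l}$
$U{\left(W \right)} = - \frac{1}{8}$ ($U{\left(W \right)} = \frac{1}{2 \left(-4\right)} = \frac{1}{2} \left(- \frac{1}{4}\right) = - \frac{1}{8}$)
$U{\left(5 \right)} \left(-203\right) = \left(- \frac{1}{8}\right) \left(-203\right) = \frac{203}{8}$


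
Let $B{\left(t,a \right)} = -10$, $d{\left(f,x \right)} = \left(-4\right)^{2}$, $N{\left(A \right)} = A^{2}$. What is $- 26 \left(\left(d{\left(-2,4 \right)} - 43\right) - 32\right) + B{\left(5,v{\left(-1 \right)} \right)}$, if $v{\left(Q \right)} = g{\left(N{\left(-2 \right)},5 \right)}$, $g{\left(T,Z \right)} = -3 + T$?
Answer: $1524$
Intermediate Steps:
$d{\left(f,x \right)} = 16$
$v{\left(Q \right)} = 1$ ($v{\left(Q \right)} = -3 + \left(-2\right)^{2} = -3 + 4 = 1$)
$- 26 \left(\left(d{\left(-2,4 \right)} - 43\right) - 32\right) + B{\left(5,v{\left(-1 \right)} \right)} = - 26 \left(\left(16 - 43\right) - 32\right) - 10 = - 26 \left(-27 - 32\right) - 10 = \left(-26\right) \left(-59\right) - 10 = 1534 - 10 = 1524$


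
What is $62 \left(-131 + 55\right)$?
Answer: $-4712$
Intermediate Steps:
$62 \left(-131 + 55\right) = 62 \left(-76\right) = -4712$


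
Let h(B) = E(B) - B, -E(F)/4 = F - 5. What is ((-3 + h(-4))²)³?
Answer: 2565726409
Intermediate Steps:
E(F) = 20 - 4*F (E(F) = -4*(F - 5) = -4*(-5 + F) = 20 - 4*F)
h(B) = 20 - 5*B (h(B) = (20 - 4*B) - B = 20 - 5*B)
((-3 + h(-4))²)³ = ((-3 + (20 - 5*(-4)))²)³ = ((-3 + (20 + 20))²)³ = ((-3 + 40)²)³ = (37²)³ = 1369³ = 2565726409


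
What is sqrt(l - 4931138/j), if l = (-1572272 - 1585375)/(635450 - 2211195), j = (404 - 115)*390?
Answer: 2*I*sqrt(11390997123085668855)/1044718935 ≈ 6.4612*I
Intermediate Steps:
j = 112710 (j = 289*390 = 112710)
l = 3157647/1575745 (l = -3157647/(-1575745) = -3157647*(-1/1575745) = 3157647/1575745 ≈ 2.0039)
sqrt(l - 4931138/j) = sqrt(3157647/1575745 - 4931138/112710) = sqrt(3157647/1575745 - 4931138*1/112710) = sqrt(3157647/1575745 - 2465569/56355) = sqrt(-741431765444/17760221895) = 2*I*sqrt(11390997123085668855)/1044718935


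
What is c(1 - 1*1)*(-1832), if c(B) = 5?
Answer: -9160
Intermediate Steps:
c(1 - 1*1)*(-1832) = 5*(-1832) = -9160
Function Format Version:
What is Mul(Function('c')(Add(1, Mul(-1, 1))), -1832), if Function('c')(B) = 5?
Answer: -9160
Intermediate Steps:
Mul(Function('c')(Add(1, Mul(-1, 1))), -1832) = Mul(5, -1832) = -9160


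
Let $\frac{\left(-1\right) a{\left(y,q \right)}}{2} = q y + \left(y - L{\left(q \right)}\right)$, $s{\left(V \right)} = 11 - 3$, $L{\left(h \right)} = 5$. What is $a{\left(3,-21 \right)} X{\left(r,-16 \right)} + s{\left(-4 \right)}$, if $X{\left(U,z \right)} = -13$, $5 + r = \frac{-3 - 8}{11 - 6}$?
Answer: $-1682$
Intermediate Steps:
$s{\left(V \right)} = 8$
$r = - \frac{36}{5}$ ($r = -5 + \frac{-3 - 8}{11 - 6} = -5 - \frac{11}{5} = - \frac{36}{5} \approx -7.2$)
$a{\left(y,q \right)} = 10 - 2 y - 2 q y$ ($a{\left(y,q \right)} = - 2 \left(q y + \left(y - 5\right)\right) = - 2 \left(q y + \left(-5 + y\right)\right) = - 2 \left(-5 + y + q y\right) = 10 - 2 y - 2 q y$)
$a{\left(3,-21 \right)} X{\left(r,-16 \right)} + s{\left(-4 \right)} = \left(10 - 6 - \left(-42\right) 3\right) \left(-13\right) + 8 = \left(10 - 6 + 126\right) \left(-13\right) + 8 = 130 \left(-13\right) + 8 = -1690 + 8 = -1682$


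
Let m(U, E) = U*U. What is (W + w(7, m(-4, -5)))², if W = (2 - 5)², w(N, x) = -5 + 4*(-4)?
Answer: 144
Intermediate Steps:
m(U, E) = U²
w(N, x) = -21 (w(N, x) = -5 - 16 = -21)
W = 9 (W = (-3)² = 9)
(W + w(7, m(-4, -5)))² = (9 - 21)² = (-12)² = 144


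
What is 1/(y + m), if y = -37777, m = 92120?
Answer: 1/54343 ≈ 1.8402e-5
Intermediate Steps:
1/(y + m) = 1/(-37777 + 92120) = 1/54343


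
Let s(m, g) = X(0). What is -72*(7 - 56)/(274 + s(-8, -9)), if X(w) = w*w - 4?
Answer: 196/15 ≈ 13.067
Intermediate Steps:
X(w) = -4 + w² (X(w) = w² - 4 = -4 + w²)
s(m, g) = -4 (s(m, g) = -4 + 0² = -4 + 0 = -4)
-72*(7 - 56)/(274 + s(-8, -9)) = -72*(7 - 56)/(274 - 4) = -(-3528)/270 = -72*(-49/270) = 196/15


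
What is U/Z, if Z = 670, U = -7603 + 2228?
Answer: -1075/134 ≈ -8.0224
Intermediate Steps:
U = -5375
U/Z = -5375/670 = -5375*1/670 = -1075/134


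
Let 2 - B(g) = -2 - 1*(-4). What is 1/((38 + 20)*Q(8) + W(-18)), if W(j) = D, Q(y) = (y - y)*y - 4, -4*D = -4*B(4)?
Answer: -1/232 ≈ -0.0043103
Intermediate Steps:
B(g) = 0 (B(g) = 2 - (-2 - 1*(-4)) = 2 - (-2 + 4) = 2 - 1*2 = 2 - 2 = 0)
D = 0 (D = -(-1)*0 = -¼*0 = 0)
Q(y) = -4 (Q(y) = 0*y - 4 = 0 - 4 = -4)
W(j) = 0
1/((38 + 20)*Q(8) + W(-18)) = 1/((38 + 20)*(-4) + 0) = 1/(58*(-4) + 0) = 1/(-232 + 0) = 1/(-232) = -1/232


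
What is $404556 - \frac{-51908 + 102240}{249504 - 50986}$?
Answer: $\frac{40155798838}{99259} \approx 4.0456 \cdot 10^{5}$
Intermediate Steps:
$404556 - \frac{-51908 + 102240}{249504 - 50986} = 404556 - \frac{50332}{198518} = 404556 - 50332 \cdot \frac{1}{198518} = 404556 - \frac{25166}{99259} = \frac{40155798838}{99259}$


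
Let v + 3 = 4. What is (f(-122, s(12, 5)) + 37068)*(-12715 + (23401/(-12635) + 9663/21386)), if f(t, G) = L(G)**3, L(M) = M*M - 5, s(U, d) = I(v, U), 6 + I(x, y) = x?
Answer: -582177807678738/1015835 ≈ -5.7310e+8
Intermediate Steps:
v = 1 (v = -3 + 4 = 1)
I(x, y) = -6 + x
s(U, d) = -5 (s(U, d) = -6 + 1 = -5)
L(M) = -5 + M**2 (L(M) = M**2 - 5 = -5 + M**2)
f(t, G) = (-5 + G**2)**3
(f(-122, s(12, 5)) + 37068)*(-12715 + (23401/(-12635) + 9663/21386)) = ((-5 + (-5)**2)**3 + 37068)*(-12715 + (23401/(-12635) + 9663/21386)) = ((-5 + 25)**3 + 37068)*(-12715 + (23401*(-1/12635) + 9663*(1/21386))) = (20**3 + 37068)*(-12715 + (-3343/1805 + 9663/21386)) = (8000 + 37068)*(-12715 - 54051683/38601730) = 45068*(-490875048633/38601730) = -582177807678738/1015835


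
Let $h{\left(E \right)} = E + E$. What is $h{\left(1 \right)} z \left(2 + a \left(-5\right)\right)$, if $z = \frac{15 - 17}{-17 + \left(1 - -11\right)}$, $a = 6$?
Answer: $- \frac{112}{5} \approx -22.4$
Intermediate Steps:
$h{\left(E \right)} = 2 E$
$z = \frac{2}{5}$ ($z = - \frac{2}{-17 + \left(1 + 11\right)} = - \frac{2}{-17 + 12} = - \frac{2}{-5} = \left(-2\right) \left(- \frac{1}{5}\right) = \frac{2}{5} \approx 0.4$)
$h{\left(1 \right)} z \left(2 + a \left(-5\right)\right) = 2 \cdot 1 \cdot \frac{2}{5} \left(2 + 6 \left(-5\right)\right) = 2 \cdot \frac{2}{5} \left(2 - 30\right) = \frac{4}{5} \left(-28\right) = - \frac{112}{5}$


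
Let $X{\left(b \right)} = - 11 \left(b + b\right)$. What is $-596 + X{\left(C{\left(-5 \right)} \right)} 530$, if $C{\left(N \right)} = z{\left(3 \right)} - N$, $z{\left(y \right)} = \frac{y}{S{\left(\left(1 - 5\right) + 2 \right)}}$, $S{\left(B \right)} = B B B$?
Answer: $- \frac{109047}{2} \approx -54524.0$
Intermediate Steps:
$S{\left(B \right)} = B^{3}$ ($S{\left(B \right)} = B^{2} B = B^{3}$)
$z{\left(y \right)} = - \frac{y}{8}$ ($z{\left(y \right)} = \frac{y}{\left(\left(1 - 5\right) + 2\right)^{3}} = \frac{y}{\left(-4 + 2\right)^{3}} = \frac{y}{\left(-2\right)^{3}} = \frac{y}{-8} = y \left(- \frac{1}{8}\right) = - \frac{y}{8}$)
$C{\left(N \right)} = - \frac{3}{8} - N$ ($C{\left(N \right)} = \left(- \frac{1}{8}\right) 3 - N = - \frac{3}{8} - N$)
$X{\left(b \right)} = - 22 b$ ($X{\left(b \right)} = - 11 \cdot 2 b = - 22 b$)
$-596 + X{\left(C{\left(-5 \right)} \right)} 530 = -596 + - 22 \left(- \frac{3}{8} - -5\right) 530 = -596 + - 22 \left(- \frac{3}{8} + 5\right) 530 = -596 + \left(-22\right) \frac{37}{8} \cdot 530 = -596 - \frac{107855}{2} = - \frac{109047}{2}$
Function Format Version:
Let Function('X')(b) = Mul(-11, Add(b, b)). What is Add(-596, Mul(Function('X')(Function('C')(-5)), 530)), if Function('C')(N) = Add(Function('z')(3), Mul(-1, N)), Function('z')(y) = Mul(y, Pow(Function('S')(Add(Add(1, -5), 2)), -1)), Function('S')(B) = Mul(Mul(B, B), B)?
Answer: Rational(-109047, 2) ≈ -54524.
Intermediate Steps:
Function('S')(B) = Pow(B, 3) (Function('S')(B) = Mul(Pow(B, 2), B) = Pow(B, 3))
Function('z')(y) = Mul(Rational(-1, 8), y) (Function('z')(y) = Mul(y, Pow(Pow(Add(Add(1, -5), 2), 3), -1)) = Mul(y, Pow(Pow(Add(-4, 2), 3), -1)) = Mul(y, Pow(Pow(-2, 3), -1)) = Mul(y, Pow(-8, -1)) = Mul(y, Rational(-1, 8)) = Mul(Rational(-1, 8), y))
Function('C')(N) = Add(Rational(-3, 8), Mul(-1, N)) (Function('C')(N) = Add(Mul(Rational(-1, 8), 3), Mul(-1, N)) = Add(Rational(-3, 8), Mul(-1, N)))
Function('X')(b) = Mul(-22, b) (Function('X')(b) = Mul(-11, Mul(2, b)) = Mul(-22, b))
Add(-596, Mul(Function('X')(Function('C')(-5)), 530)) = Add(-596, Mul(Mul(-22, Add(Rational(-3, 8), Mul(-1, -5))), 530)) = Add(-596, Mul(Mul(-22, Add(Rational(-3, 8), 5)), 530)) = Add(-596, Mul(Mul(-22, Rational(37, 8)), 530)) = Add(-596, Mul(Rational(-407, 4), 530)) = Add(-596, Rational(-107855, 2)) = Rational(-109047, 2)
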